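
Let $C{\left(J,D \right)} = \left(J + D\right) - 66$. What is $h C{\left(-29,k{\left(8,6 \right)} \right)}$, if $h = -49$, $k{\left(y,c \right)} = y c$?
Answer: $2303$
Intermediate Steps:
$k{\left(y,c \right)} = c y$
$C{\left(J,D \right)} = -66 + D + J$ ($C{\left(J,D \right)} = \left(D + J\right) - 66 = -66 + D + J$)
$h C{\left(-29,k{\left(8,6 \right)} \right)} = - 49 \left(-66 + 6 \cdot 8 - 29\right) = - 49 \left(-66 + 48 - 29\right) = \left(-49\right) \left(-47\right) = 2303$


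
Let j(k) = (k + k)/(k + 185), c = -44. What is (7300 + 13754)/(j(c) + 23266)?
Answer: 1484307/1640209 ≈ 0.90495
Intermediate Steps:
j(k) = 2*k/(185 + k) (j(k) = (2*k)/(185 + k) = 2*k/(185 + k))
(7300 + 13754)/(j(c) + 23266) = (7300 + 13754)/(2*(-44)/(185 - 44) + 23266) = 21054/(2*(-44)/141 + 23266) = 21054/(2*(-44)*(1/141) + 23266) = 21054/(-88/141 + 23266) = 21054/(3280418/141) = 21054*(141/3280418) = 1484307/1640209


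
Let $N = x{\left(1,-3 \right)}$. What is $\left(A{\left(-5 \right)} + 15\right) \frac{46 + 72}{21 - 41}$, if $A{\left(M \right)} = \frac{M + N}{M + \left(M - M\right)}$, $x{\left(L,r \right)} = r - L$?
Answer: $- \frac{2478}{25} \approx -99.12$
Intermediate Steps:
$N = -4$ ($N = -3 - 1 = -4$)
$A{\left(M \right)} = \frac{-4 + M}{M}$ ($A{\left(M \right)} = \frac{M - 4}{M + \left(M - M\right)} = \frac{-4 + M}{M + 0} = \frac{-4 + M}{M}$)
$\left(A{\left(-5 \right)} + 15\right) \frac{46 + 72}{21 - 41} = \left(\frac{-4 - 5}{-5} + 15\right) \frac{46 + 72}{21 - 41} = \left(\left(- \frac{1}{5}\right) \left(-9\right) + 15\right) \frac{118}{-20} = \left(\frac{9}{5} + 15\right) 118 \left(- \frac{1}{20}\right) = \frac{84}{5} \left(- \frac{59}{10}\right) = - \frac{2478}{25}$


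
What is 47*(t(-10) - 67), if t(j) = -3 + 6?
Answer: -3008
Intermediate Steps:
t(j) = 3
47*(t(-10) - 67) = 47*(3 - 67) = 47*(-64) = -3008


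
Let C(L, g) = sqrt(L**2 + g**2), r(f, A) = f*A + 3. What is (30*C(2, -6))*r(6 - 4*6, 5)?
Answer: -5220*sqrt(10) ≈ -16507.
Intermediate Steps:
r(f, A) = 3 + A*f (r(f, A) = A*f + 3 = 3 + A*f)
(30*C(2, -6))*r(6 - 4*6, 5) = (30*sqrt(2**2 + (-6)**2))*(3 + 5*(6 - 4*6)) = (30*sqrt(4 + 36))*(3 + 5*(6 - 24)) = (30*sqrt(40))*(3 + 5*(-18)) = (30*(2*sqrt(10)))*(3 - 90) = (60*sqrt(10))*(-87) = -5220*sqrt(10)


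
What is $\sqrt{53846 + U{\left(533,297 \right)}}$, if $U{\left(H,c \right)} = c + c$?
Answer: $2 \sqrt{13610} \approx 233.32$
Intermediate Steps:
$U{\left(H,c \right)} = 2 c$
$\sqrt{53846 + U{\left(533,297 \right)}} = \sqrt{53846 + 2 \cdot 297} = \sqrt{53846 + 594} = \sqrt{54440} = 2 \sqrt{13610}$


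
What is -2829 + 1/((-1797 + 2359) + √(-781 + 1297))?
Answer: -446031175/157664 - √129/157664 ≈ -2829.0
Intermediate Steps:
-2829 + 1/((-1797 + 2359) + √(-781 + 1297)) = -2829 + 1/(562 + √516) = -2829 + 1/(562 + 2*√129)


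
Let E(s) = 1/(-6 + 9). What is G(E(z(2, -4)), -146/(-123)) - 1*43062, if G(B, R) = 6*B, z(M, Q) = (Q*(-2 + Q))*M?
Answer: -43060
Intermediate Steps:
z(M, Q) = M*Q*(-2 + Q)
E(s) = ⅓ (E(s) = 1/3 = ⅓)
G(E(z(2, -4)), -146/(-123)) - 1*43062 = 6*(⅓) - 1*43062 = 2 - 43062 = -43060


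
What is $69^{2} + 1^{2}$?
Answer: $4762$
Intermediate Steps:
$69^{2} + 1^{2} = 4761 + 1 = 4762$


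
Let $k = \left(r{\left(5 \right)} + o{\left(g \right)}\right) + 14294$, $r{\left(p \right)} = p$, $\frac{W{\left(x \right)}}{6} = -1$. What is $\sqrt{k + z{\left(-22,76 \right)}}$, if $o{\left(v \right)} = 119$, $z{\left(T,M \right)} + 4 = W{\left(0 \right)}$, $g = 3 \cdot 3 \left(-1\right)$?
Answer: $2 \sqrt{3602} \approx 120.03$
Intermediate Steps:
$W{\left(x \right)} = -6$ ($W{\left(x \right)} = 6 \left(-1\right) = -6$)
$g = -9$ ($g = 9 \left(-1\right) = -9$)
$z{\left(T,M \right)} = -10$ ($z{\left(T,M \right)} = -4 - 6 = -10$)
$k = 14418$ ($k = \left(5 + 119\right) + 14294 = 124 + 14294 = 14418$)
$\sqrt{k + z{\left(-22,76 \right)}} = \sqrt{14418 - 10} = \sqrt{14408} = 2 \sqrt{3602}$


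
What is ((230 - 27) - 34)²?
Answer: 28561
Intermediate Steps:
((230 - 27) - 34)² = (203 - 34)² = 169² = 28561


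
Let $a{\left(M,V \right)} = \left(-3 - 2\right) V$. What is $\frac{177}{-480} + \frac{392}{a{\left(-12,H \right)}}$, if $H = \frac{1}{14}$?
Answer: $- \frac{35135}{32} \approx -1098.0$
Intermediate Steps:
$H = \frac{1}{14} \approx 0.071429$
$a{\left(M,V \right)} = - 5 V$
$\frac{177}{-480} + \frac{392}{a{\left(-12,H \right)}} = \frac{177}{-480} + \frac{392}{\left(-5\right) \frac{1}{14}} = 177 \left(- \frac{1}{480}\right) + \frac{392}{- \frac{5}{14}} = - \frac{59}{160} + 392 \left(- \frac{14}{5}\right) = - \frac{59}{160} - \frac{5488}{5} = - \frac{35135}{32}$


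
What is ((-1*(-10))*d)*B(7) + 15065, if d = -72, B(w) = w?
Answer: 10025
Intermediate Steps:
((-1*(-10))*d)*B(7) + 15065 = (-1*(-10)*(-72))*7 + 15065 = (10*(-72))*7 + 15065 = -720*7 + 15065 = -5040 + 15065 = 10025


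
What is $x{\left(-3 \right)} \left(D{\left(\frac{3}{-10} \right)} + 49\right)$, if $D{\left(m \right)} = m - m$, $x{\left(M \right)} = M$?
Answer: $-147$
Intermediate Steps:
$D{\left(m \right)} = 0$
$x{\left(-3 \right)} \left(D{\left(\frac{3}{-10} \right)} + 49\right) = - 3 \left(0 + 49\right) = \left(-3\right) 49 = -147$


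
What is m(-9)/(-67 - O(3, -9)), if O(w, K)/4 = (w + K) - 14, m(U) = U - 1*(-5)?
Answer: -4/13 ≈ -0.30769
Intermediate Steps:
m(U) = 5 + U (m(U) = U + 5 = 5 + U)
O(w, K) = -56 + 4*K + 4*w (O(w, K) = 4*((w + K) - 14) = 4*((K + w) - 14) = 4*(-14 + K + w) = -56 + 4*K + 4*w)
m(-9)/(-67 - O(3, -9)) = (5 - 9)/(-67 - (-56 + 4*(-9) + 4*3)) = -4/(-67 - (-56 - 36 + 12)) = -4/(-67 - 1*(-80)) = -4/(-67 + 80) = -4/13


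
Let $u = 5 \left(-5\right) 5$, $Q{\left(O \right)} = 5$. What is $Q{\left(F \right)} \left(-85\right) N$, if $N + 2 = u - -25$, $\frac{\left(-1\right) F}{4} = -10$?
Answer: $43350$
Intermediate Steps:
$F = 40$ ($F = \left(-4\right) \left(-10\right) = 40$)
$u = -125$ ($u = \left(-25\right) 5 = -125$)
$N = -102$ ($N = -2 - 100 = -102$)
$Q{\left(F \right)} \left(-85\right) N = 5 \left(-85\right) \left(-102\right) = \left(-425\right) \left(-102\right) = 43350$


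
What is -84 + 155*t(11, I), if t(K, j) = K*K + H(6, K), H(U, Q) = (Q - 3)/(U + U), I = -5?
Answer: 56323/3 ≈ 18774.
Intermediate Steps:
H(U, Q) = (-3 + Q)/(2*U) (H(U, Q) = (-3 + Q)/((2*U)) = (-3 + Q)*(1/(2*U)) = (-3 + Q)/(2*U))
t(K, j) = -¼ + K² + K/12 (t(K, j) = K*K + (½)*(-3 + K)/6 = K² + (½)*(⅙)*(-3 + K) = K² + (-¼ + K/12) = -¼ + K² + K/12)
-84 + 155*t(11, I) = -84 + 155*(-¼ + 11² + (1/12)*11) = -84 + 155*(-¼ + 121 + 11/12) = -84 + 155*(365/3) = -84 + 56575/3 = 56323/3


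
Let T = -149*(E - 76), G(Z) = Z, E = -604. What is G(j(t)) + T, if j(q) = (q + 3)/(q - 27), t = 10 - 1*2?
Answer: 1925069/19 ≈ 1.0132e+5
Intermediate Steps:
t = 8 (t = 10 - 2 = 8)
j(q) = (3 + q)/(-27 + q)
T = 101320 (T = -149*(-604 - 76) = -149*(-680) = 101320)
G(j(t)) + T = (3 + 8)/(-27 + 8) + 101320 = 11/(-19) + 101320 = -1/19*11 + 101320 = -11/19 + 101320 = 1925069/19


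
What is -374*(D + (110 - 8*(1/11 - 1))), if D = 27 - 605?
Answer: 172312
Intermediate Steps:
D = -578
-374*(D + (110 - 8*(1/11 - 1))) = -374*(-578 + (110 - 8*(1/11 - 1))) = -374*(-578 + (110 - 8*(-10/11))) = -374*(-578 + (110 + 80/11)) = -374*(-578 + 1290/11) = -374*(-5068/11) = 172312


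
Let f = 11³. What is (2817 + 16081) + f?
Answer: 20229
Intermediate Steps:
f = 1331
(2817 + 16081) + f = (2817 + 16081) + 1331 = 18898 + 1331 = 20229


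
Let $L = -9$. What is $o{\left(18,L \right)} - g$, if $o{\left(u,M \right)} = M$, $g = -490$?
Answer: $481$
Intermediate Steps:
$o{\left(18,L \right)} - g = -9 - -490 = -9 + 490 = 481$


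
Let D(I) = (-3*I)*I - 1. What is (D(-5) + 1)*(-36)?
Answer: 2700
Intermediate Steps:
D(I) = -1 - 3*I² (D(I) = -3*I² - 1 = -1 - 3*I²)
(D(-5) + 1)*(-36) = ((-1 - 3*(-5)²) + 1)*(-36) = ((-1 - 3*25) + 1)*(-36) = ((-1 - 75) + 1)*(-36) = (-76 + 1)*(-36) = -75*(-36) = 2700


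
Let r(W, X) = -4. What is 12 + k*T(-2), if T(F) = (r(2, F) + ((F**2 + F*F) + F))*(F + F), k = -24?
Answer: 204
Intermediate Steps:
T(F) = 2*F*(-4 + F + 2*F**2) (T(F) = (-4 + ((F**2 + F*F) + F))*(F + F) = (-4 + ((F**2 + F**2) + F))*(2*F) = (-4 + (2*F**2 + F))*(2*F) = (-4 + (F + 2*F**2))*(2*F) = (-4 + F + 2*F**2)*(2*F) = 2*F*(-4 + F + 2*F**2))
12 + k*T(-2) = 12 - 48*(-2)*(-4 - 2 + 2*(-2)**2) = 12 - 48*(-2)*(-4 - 2 + 2*4) = 12 - 48*(-2)*(-4 - 2 + 8) = 12 - 48*(-2)*2 = 12 - 24*(-8) = 12 + 192 = 204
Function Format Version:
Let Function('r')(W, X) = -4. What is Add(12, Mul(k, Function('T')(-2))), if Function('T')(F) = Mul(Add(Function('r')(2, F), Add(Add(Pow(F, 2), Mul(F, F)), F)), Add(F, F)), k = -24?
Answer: 204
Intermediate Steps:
Function('T')(F) = Mul(2, F, Add(-4, F, Mul(2, Pow(F, 2)))) (Function('T')(F) = Mul(Add(-4, Add(Add(Pow(F, 2), Mul(F, F)), F)), Add(F, F)) = Mul(Add(-4, Add(Add(Pow(F, 2), Pow(F, 2)), F)), Mul(2, F)) = Mul(Add(-4, Add(Mul(2, Pow(F, 2)), F)), Mul(2, F)) = Mul(Add(-4, Add(F, Mul(2, Pow(F, 2)))), Mul(2, F)) = Mul(Add(-4, F, Mul(2, Pow(F, 2))), Mul(2, F)) = Mul(2, F, Add(-4, F, Mul(2, Pow(F, 2)))))
Add(12, Mul(k, Function('T')(-2))) = Add(12, Mul(-24, Mul(2, -2, Add(-4, -2, Mul(2, Pow(-2, 2)))))) = Add(12, Mul(-24, Mul(2, -2, Add(-4, -2, Mul(2, 4))))) = Add(12, Mul(-24, Mul(2, -2, Add(-4, -2, 8)))) = Add(12, Mul(-24, Mul(2, -2, 2))) = Add(12, Mul(-24, -8)) = Add(12, 192) = 204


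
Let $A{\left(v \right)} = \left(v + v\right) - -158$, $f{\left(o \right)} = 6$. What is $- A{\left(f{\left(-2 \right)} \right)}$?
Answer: $-170$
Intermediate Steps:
$A{\left(v \right)} = 158 + 2 v$ ($A{\left(v \right)} = 2 v + 158 = 158 + 2 v$)
$- A{\left(f{\left(-2 \right)} \right)} = - (158 + 2 \cdot 6) = - (158 + 12) = \left(-1\right) 170 = -170$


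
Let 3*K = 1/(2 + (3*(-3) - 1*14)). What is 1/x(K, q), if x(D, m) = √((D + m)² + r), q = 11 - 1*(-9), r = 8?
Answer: 63*√1616833/1616833 ≈ 0.049546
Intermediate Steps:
q = 20 (q = 11 + 9 = 20)
K = -1/63 (K = 1/(3*(2 + (3*(-3) - 1*14))) = 1/(3*(2 + (-9 - 14))) = 1/(3*(2 - 23)) = (⅓)/(-21) = (⅓)*(-1/21) = -1/63 ≈ -0.015873)
x(D, m) = √(8 + (D + m)²) (x(D, m) = √((D + m)² + 8) = √(8 + (D + m)²))
1/x(K, q) = 1/(√(8 + (-1/63 + 20)²)) = 1/(√(8 + (1259/63)²)) = 1/(√(8 + 1585081/3969)) = 1/(√(1616833/3969)) = 1/(√1616833/63) = 63*√1616833/1616833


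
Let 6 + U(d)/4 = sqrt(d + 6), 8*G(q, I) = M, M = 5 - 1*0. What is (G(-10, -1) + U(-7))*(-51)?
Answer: 9537/8 - 204*I ≈ 1192.1 - 204.0*I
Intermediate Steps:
M = 5 (M = 5 + 0 = 5)
G(q, I) = 5/8 (G(q, I) = (1/8)*5 = 5/8)
U(d) = -24 + 4*sqrt(6 + d) (U(d) = -24 + 4*sqrt(d + 6) = -24 + 4*sqrt(6 + d))
(G(-10, -1) + U(-7))*(-51) = (5/8 + (-24 + 4*sqrt(6 - 7)))*(-51) = (5/8 + (-24 + 4*sqrt(-1)))*(-51) = (5/8 + (-24 + 4*I))*(-51) = (-187/8 + 4*I)*(-51) = 9537/8 - 204*I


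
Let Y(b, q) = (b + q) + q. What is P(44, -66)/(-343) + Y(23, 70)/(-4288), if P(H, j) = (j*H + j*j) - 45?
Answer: -869875/210112 ≈ -4.1401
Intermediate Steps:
Y(b, q) = b + 2*q
P(H, j) = -45 + j**2 + H*j (P(H, j) = (H*j + j**2) - 45 = (j**2 + H*j) - 45 = -45 + j**2 + H*j)
P(44, -66)/(-343) + Y(23, 70)/(-4288) = (-45 + (-66)**2 + 44*(-66))/(-343) + (23 + 2*70)/(-4288) = (-45 + 4356 - 2904)*(-1/343) + (23 + 140)*(-1/4288) = 1407*(-1/343) + 163*(-1/4288) = -201/49 - 163/4288 = -869875/210112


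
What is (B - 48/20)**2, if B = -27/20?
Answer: 225/16 ≈ 14.063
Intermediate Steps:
B = -27/20 (B = -27*1/20 = -27/20 ≈ -1.3500)
(B - 48/20)**2 = (-27/20 - 48/20)**2 = (-27/20 - 48*1/20)**2 = (-27/20 - 12/5)**2 = (-15/4)**2 = 225/16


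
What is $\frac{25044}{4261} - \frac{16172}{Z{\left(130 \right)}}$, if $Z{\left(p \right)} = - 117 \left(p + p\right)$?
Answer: $\frac{15975911}{2492685} \approx 6.4091$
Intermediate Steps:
$Z{\left(p \right)} = - 234 p$ ($Z{\left(p \right)} = - 117 \cdot 2 p = - 234 p$)
$\frac{25044}{4261} - \frac{16172}{Z{\left(130 \right)}} = \frac{25044}{4261} - \frac{16172}{\left(-234\right) 130} = 25044 \cdot \frac{1}{4261} - \frac{16172}{-30420} = \frac{25044}{4261} - - \frac{311}{585} = \frac{25044}{4261} + \frac{311}{585} = \frac{15975911}{2492685}$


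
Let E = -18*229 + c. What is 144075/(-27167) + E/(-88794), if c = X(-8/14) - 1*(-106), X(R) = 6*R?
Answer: -6341899867/1206133299 ≈ -5.2580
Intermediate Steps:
c = 718/7 (c = 6*(-8/14) - 1*(-106) = 6*(-8*1/14) + 106 = 6*(-4/7) + 106 = -24/7 + 106 = 718/7 ≈ 102.57)
E = -28136/7 (E = -18*229 + 718/7 = -4122 + 718/7 = -28136/7 ≈ -4019.4)
144075/(-27167) + E/(-88794) = 144075/(-27167) - 28136/7/(-88794) = 144075*(-1/27167) - 28136/7*(-1/88794) = -144075/27167 + 14068/310779 = -6341899867/1206133299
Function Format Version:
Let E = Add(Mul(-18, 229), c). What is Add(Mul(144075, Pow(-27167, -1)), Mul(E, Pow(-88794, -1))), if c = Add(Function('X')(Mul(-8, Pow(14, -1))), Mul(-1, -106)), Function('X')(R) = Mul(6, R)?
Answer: Rational(-6341899867, 1206133299) ≈ -5.2580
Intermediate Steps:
c = Rational(718, 7) (c = Add(Mul(6, Mul(-8, Pow(14, -1))), Mul(-1, -106)) = Add(Mul(6, Mul(-8, Rational(1, 14))), 106) = Add(Mul(6, Rational(-4, 7)), 106) = Add(Rational(-24, 7), 106) = Rational(718, 7) ≈ 102.57)
E = Rational(-28136, 7) (E = Add(Mul(-18, 229), Rational(718, 7)) = Add(-4122, Rational(718, 7)) = Rational(-28136, 7) ≈ -4019.4)
Add(Mul(144075, Pow(-27167, -1)), Mul(E, Pow(-88794, -1))) = Add(Mul(144075, Pow(-27167, -1)), Mul(Rational(-28136, 7), Pow(-88794, -1))) = Add(Mul(144075, Rational(-1, 27167)), Mul(Rational(-28136, 7), Rational(-1, 88794))) = Add(Rational(-144075, 27167), Rational(14068, 310779)) = Rational(-6341899867, 1206133299)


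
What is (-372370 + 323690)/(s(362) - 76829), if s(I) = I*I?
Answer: -9736/10843 ≈ -0.89791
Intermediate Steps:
s(I) = I**2
(-372370 + 323690)/(s(362) - 76829) = (-372370 + 323690)/(362**2 - 76829) = -48680/(131044 - 76829) = -48680/54215 = -48680*1/54215 = -9736/10843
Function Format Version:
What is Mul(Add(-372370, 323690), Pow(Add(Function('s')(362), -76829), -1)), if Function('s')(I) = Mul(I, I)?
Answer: Rational(-9736, 10843) ≈ -0.89791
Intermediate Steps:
Function('s')(I) = Pow(I, 2)
Mul(Add(-372370, 323690), Pow(Add(Function('s')(362), -76829), -1)) = Mul(Add(-372370, 323690), Pow(Add(Pow(362, 2), -76829), -1)) = Mul(-48680, Pow(Add(131044, -76829), -1)) = Mul(-48680, Pow(54215, -1)) = Mul(-48680, Rational(1, 54215)) = Rational(-9736, 10843)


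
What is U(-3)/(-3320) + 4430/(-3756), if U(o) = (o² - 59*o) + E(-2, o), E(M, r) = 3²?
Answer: -772001/623496 ≈ -1.2382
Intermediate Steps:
E(M, r) = 9
U(o) = 9 + o² - 59*o (U(o) = (o² - 59*o) + 9 = 9 + o² - 59*o)
U(-3)/(-3320) + 4430/(-3756) = (9 + (-3)² - 59*(-3))/(-3320) + 4430/(-3756) = (9 + 9 + 177)*(-1/3320) + 4430*(-1/3756) = 195*(-1/3320) - 2215/1878 = -39/664 - 2215/1878 = -772001/623496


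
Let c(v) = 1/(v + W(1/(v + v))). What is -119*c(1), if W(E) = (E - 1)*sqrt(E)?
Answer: -136 - 34*sqrt(2) ≈ -184.08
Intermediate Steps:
W(E) = sqrt(E)*(-1 + E) (W(E) = (-1 + E)*sqrt(E) = sqrt(E)*(-1 + E))
c(v) = 1/(v + sqrt(2)*sqrt(1/v)*(-1 + 1/(2*v))/2) (c(v) = 1/(v + sqrt(1/(v + v))*(-1 + 1/(v + v))) = 1/(v + sqrt(1/(2*v))*(-1 + 1/(2*v))) = 1/(v + (sqrt(2)*sqrt(1/v)/2)*(-1 + 1/(2*v))) = 1/(v + sqrt(2)*sqrt(1/v)*(-1 + 1/(2*v))/2))
-119*c(1) = -476/(4*1**2 - sqrt(2)*sqrt(1/1)*(-1 + 2*1)) = -476/(4*1 - sqrt(2)*sqrt(1)*(-1 + 2)) = -476/(4 - 1*sqrt(2)*1*1) = -476/(4 - sqrt(2))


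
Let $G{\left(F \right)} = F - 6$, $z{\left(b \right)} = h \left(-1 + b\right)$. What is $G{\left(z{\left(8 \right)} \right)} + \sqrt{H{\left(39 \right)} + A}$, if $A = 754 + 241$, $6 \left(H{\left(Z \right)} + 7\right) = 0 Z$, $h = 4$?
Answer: $22 + 2 \sqrt{247} \approx 53.432$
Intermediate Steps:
$z{\left(b \right)} = -4 + 4 b$ ($z{\left(b \right)} = 4 \left(-1 + b\right) = -4 + 4 b$)
$H{\left(Z \right)} = -7$ ($H{\left(Z \right)} = -7 + \frac{0 Z}{6} = -7 + \frac{1}{6} \cdot 0 = -7 + 0 = -7$)
$G{\left(F \right)} = -6 + F$
$A = 995$
$G{\left(z{\left(8 \right)} \right)} + \sqrt{H{\left(39 \right)} + A} = \left(-6 + \left(-4 + 4 \cdot 8\right)\right) + \sqrt{-7 + 995} = \left(-6 + \left(-4 + 32\right)\right) + \sqrt{988} = \left(-6 + 28\right) + 2 \sqrt{247} = 22 + 2 \sqrt{247}$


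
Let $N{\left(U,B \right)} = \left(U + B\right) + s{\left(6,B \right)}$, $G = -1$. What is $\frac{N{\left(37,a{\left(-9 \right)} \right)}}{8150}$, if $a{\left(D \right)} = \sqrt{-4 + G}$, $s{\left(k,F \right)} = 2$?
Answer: $\frac{39}{8150} + \frac{i \sqrt{5}}{8150} \approx 0.0047853 + 0.00027436 i$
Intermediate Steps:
$a{\left(D \right)} = i \sqrt{5}$ ($a{\left(D \right)} = \sqrt{-4 - 1} = \sqrt{-5} = i \sqrt{5}$)
$N{\left(U,B \right)} = 2 + B + U$ ($N{\left(U,B \right)} = \left(U + B\right) + 2 = \left(B + U\right) + 2 = 2 + B + U$)
$\frac{N{\left(37,a{\left(-9 \right)} \right)}}{8150} = \frac{2 + i \sqrt{5} + 37}{8150} = \left(39 + i \sqrt{5}\right) \frac{1}{8150} = \frac{39}{8150} + \frac{i \sqrt{5}}{8150}$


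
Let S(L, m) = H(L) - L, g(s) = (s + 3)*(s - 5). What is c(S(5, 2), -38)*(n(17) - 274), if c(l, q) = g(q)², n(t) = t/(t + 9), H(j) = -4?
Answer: -16097532675/26 ≈ -6.1914e+8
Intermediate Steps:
g(s) = (-5 + s)*(3 + s) (g(s) = (3 + s)*(-5 + s) = (-5 + s)*(3 + s))
n(t) = t/(9 + t)
S(L, m) = -4 - L
c(l, q) = (-15 + q² - 2*q)²
c(S(5, 2), -38)*(n(17) - 274) = (15 - 1*(-38)² + 2*(-38))²*(17/(9 + 17) - 274) = (15 - 1*1444 - 76)²*(17/26 - 274) = (15 - 1444 - 76)²*(17*(1/26) - 274) = (-1505)²*(17/26 - 274) = 2265025*(-7107/26) = -16097532675/26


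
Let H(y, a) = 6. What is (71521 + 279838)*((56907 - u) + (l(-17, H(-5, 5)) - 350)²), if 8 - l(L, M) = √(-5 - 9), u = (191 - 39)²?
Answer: 52968423327 + 240329556*I*√14 ≈ 5.2968e+10 + 8.9923e+8*I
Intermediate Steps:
u = 23104 (u = 152² = 23104)
l(L, M) = 8 - I*√14 (l(L, M) = 8 - √(-5 - 9) = 8 - √(-14) = 8 - I*√14)
(71521 + 279838)*((56907 - u) + (l(-17, H(-5, 5)) - 350)²) = (71521 + 279838)*((56907 - 1*23104) + ((8 - I*√14) - 350)²) = 351359*((56907 - 23104) + (-342 - I*√14)²) = 351359*(33803 + (-342 - I*√14)²) = 11876988277 + 351359*(-342 - I*√14)²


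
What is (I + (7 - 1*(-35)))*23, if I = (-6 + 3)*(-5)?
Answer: 1311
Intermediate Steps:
I = 15 (I = -3*(-5) = 15)
(I + (7 - 1*(-35)))*23 = (15 + (7 - 1*(-35)))*23 = (15 + (7 + 35))*23 = (15 + 42)*23 = 57*23 = 1311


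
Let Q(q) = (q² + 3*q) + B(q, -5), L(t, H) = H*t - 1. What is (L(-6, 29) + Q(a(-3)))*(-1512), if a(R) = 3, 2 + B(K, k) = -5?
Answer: 247968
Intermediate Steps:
B(K, k) = -7 (B(K, k) = -2 - 5 = -7)
L(t, H) = -1 + H*t
Q(q) = -7 + q² + 3*q (Q(q) = (q² + 3*q) - 7 = -7 + q² + 3*q)
(L(-6, 29) + Q(a(-3)))*(-1512) = ((-1 + 29*(-6)) + (-7 + 3² + 3*3))*(-1512) = ((-1 - 174) + (-7 + 9 + 9))*(-1512) = (-175 + 11)*(-1512) = -164*(-1512) = 247968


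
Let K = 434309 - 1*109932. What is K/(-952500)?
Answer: -324377/952500 ≈ -0.34055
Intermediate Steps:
K = 324377 (K = 434309 - 109932 = 324377)
K/(-952500) = 324377/(-952500) = 324377*(-1/952500) = -324377/952500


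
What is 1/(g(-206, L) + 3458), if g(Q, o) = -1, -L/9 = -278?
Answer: 1/3457 ≈ 0.00028927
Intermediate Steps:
L = 2502 (L = -9*(-278) = 2502)
1/(g(-206, L) + 3458) = 1/(-1 + 3458) = 1/3457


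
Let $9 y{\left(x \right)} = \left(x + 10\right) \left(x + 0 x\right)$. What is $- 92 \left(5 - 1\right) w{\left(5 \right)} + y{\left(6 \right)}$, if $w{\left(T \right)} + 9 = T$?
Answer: $\frac{4448}{3} \approx 1482.7$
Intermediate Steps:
$y{\left(x \right)} = \frac{x \left(10 + x\right)}{9}$ ($y{\left(x \right)} = \frac{\left(x + 10\right) \left(x + 0 x\right)}{9} = \frac{\left(10 + x\right) \left(x + 0\right)}{9} = \frac{\left(10 + x\right) x}{9} = \frac{x \left(10 + x\right)}{9}$)
$w{\left(T \right)} = -9 + T$
$- 92 \left(5 - 1\right) w{\left(5 \right)} + y{\left(6 \right)} = - 92 \left(5 - 1\right) \left(-9 + 5\right) + \frac{1}{9} \cdot 6 \left(10 + 6\right) = - 92 \cdot 4 \left(-4\right) + \frac{1}{9} \cdot 6 \cdot 16 = \left(-92\right) \left(-16\right) + \frac{32}{3} = 1472 + \frac{32}{3} = \frac{4448}{3}$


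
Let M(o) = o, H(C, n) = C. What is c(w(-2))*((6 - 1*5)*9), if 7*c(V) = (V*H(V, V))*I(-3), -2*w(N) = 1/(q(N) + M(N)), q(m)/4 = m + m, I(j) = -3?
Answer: -1/336 ≈ -0.0029762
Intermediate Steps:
q(m) = 8*m (q(m) = 4*(m + m) = 4*(2*m) = 8*m)
w(N) = -1/(18*N) (w(N) = -1/(2*(8*N + N)) = -1/(9*N)/2 = -1/(18*N))
c(V) = -3*V²/7 (c(V) = ((V*V)*(-3))/7 = (V²*(-3))/7 = (-3*V²)/7 = -3*V²/7)
c(w(-2))*((6 - 1*5)*9) = (-3*(-1/18/(-2))²/7)*((6 - 1*5)*9) = (-3*(-1/18*(-½))²/7)*((6 - 5)*9) = (-3*(1/36)²/7)*(1*9) = -3/7*1/1296*9 = -1/3024*9 = -1/336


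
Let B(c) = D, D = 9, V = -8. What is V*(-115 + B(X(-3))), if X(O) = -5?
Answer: 848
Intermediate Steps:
B(c) = 9
V*(-115 + B(X(-3))) = -8*(-115 + 9) = -8*(-106) = 848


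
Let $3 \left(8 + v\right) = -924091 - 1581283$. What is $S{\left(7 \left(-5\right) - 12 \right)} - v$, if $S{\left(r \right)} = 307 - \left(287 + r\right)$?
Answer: $\frac{2505599}{3} \approx 8.352 \cdot 10^{5}$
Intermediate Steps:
$v = - \frac{2505398}{3}$ ($v = -8 + \frac{-924091 - 1581283}{3} = -8 + \frac{1}{3} \left(-2505374\right) = -8 - \frac{2505374}{3} = - \frac{2505398}{3} \approx -8.3513 \cdot 10^{5}$)
$S{\left(r \right)} = 20 - r$
$S{\left(7 \left(-5\right) - 12 \right)} - v = \left(20 - \left(7 \left(-5\right) - 12\right)\right) - - \frac{2505398}{3} = \left(20 - \left(-35 - 12\right)\right) + \frac{2505398}{3} = \left(20 - -47\right) + \frac{2505398}{3} = \left(20 + 47\right) + \frac{2505398}{3} = 67 + \frac{2505398}{3} = \frac{2505599}{3}$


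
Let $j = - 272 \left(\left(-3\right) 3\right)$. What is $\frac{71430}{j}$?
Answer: $\frac{11905}{408} \approx 29.179$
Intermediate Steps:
$j = 2448$ ($j = \left(-272\right) \left(-9\right) = 2448$)
$\frac{71430}{j} = \frac{71430}{2448} = 71430 \cdot \frac{1}{2448} = \frac{11905}{408}$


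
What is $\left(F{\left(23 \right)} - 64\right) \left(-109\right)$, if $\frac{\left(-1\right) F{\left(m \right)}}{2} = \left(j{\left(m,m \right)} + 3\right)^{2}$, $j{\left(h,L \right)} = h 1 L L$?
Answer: $32287747176$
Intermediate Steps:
$j{\left(h,L \right)} = h L^{2}$ ($j{\left(h,L \right)} = h L L = L h L = h L^{2}$)
$F{\left(m \right)} = - 2 \left(3 + m^{3}\right)^{2}$ ($F{\left(m \right)} = - 2 \left(m m^{2} + 3\right)^{2} = - 2 \left(m^{3} + 3\right)^{2} = - 2 \left(3 + m^{3}\right)^{2}$)
$\left(F{\left(23 \right)} - 64\right) \left(-109\right) = \left(- 2 \left(3 + 23^{3}\right)^{2} - 64\right) \left(-109\right) = \left(- 2 \left(3 + 12167\right)^{2} - 64\right) \left(-109\right) = \left(- 2 \cdot 12170^{2} - 64\right) \left(-109\right) = \left(\left(-2\right) 148108900 - 64\right) \left(-109\right) = \left(-296217800 - 64\right) \left(-109\right) = \left(-296217864\right) \left(-109\right) = 32287747176$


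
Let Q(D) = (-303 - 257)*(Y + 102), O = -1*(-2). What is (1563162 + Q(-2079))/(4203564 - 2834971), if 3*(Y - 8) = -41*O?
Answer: 4550606/4105779 ≈ 1.1083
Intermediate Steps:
O = 2
Y = -58/3 (Y = 8 + (-41*2)/3 = 8 + (⅓)*(-82) = 8 - 82/3 = -58/3 ≈ -19.333)
Q(D) = -138880/3 (Q(D) = (-303 - 257)*(-58/3 + 102) = -560*248/3 = -138880/3)
(1563162 + Q(-2079))/(4203564 - 2834971) = (1563162 - 138880/3)/(4203564 - 2834971) = (4550606/3)/1368593 = (4550606/3)*(1/1368593) = 4550606/4105779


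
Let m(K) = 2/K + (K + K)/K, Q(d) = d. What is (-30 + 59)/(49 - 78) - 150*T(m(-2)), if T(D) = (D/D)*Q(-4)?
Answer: 599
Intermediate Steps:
m(K) = 2 + 2/K (m(K) = 2/K + (2*K)/K = 2/K + 2 = 2 + 2/K)
T(D) = -4 (T(D) = (D/D)*(-4) = 1*(-4) = -4)
(-30 + 59)/(49 - 78) - 150*T(m(-2)) = (-30 + 59)/(49 - 78) - 150*(-4) = 29/(-29) + 600 = 29*(-1/29) + 600 = -1 + 600 = 599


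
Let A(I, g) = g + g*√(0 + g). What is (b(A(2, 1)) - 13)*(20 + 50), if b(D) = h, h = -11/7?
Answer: -1020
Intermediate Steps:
h = -11/7 (h = -11*⅐ = -11/7 ≈ -1.5714)
A(I, g) = g + g^(3/2) (A(I, g) = g + g*√g = g + g^(3/2))
b(D) = -11/7
(b(A(2, 1)) - 13)*(20 + 50) = (-11/7 - 13)*(20 + 50) = -102/7*70 = -1020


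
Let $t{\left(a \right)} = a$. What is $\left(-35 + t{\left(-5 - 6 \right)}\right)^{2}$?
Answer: $2116$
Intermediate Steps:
$\left(-35 + t{\left(-5 - 6 \right)}\right)^{2} = \left(-35 - 11\right)^{2} = \left(-46\right)^{2} = 2116$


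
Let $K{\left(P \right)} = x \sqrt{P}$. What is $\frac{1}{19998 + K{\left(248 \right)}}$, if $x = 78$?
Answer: $\frac{1111}{22133954} - \frac{13 \sqrt{62}}{33200931} \approx 4.7111 \cdot 10^{-5}$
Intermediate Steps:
$K{\left(P \right)} = 78 \sqrt{P}$
$\frac{1}{19998 + K{\left(248 \right)}} = \frac{1}{19998 + 78 \sqrt{248}} = \frac{1}{19998 + 78 \cdot 2 \sqrt{62}} = \frac{1}{19998 + 156 \sqrt{62}}$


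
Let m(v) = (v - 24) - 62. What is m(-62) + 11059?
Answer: 10911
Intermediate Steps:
m(v) = -86 + v (m(v) = (-24 + v) - 62 = -86 + v)
m(-62) + 11059 = (-86 - 62) + 11059 = -148 + 11059 = 10911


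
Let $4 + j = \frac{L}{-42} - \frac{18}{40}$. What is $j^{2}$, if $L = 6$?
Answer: $\frac{413449}{19600} \approx 21.094$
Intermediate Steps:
$j = - \frac{643}{140}$ ($j = -4 + \left(\frac{6}{-42} - \frac{18}{40}\right) = -4 + \left(6 \left(- \frac{1}{42}\right) - \frac{9}{20}\right) = -4 - \frac{83}{140} = - \frac{643}{140} \approx -4.5929$)
$j^{2} = \left(- \frac{643}{140}\right)^{2} = \frac{413449}{19600}$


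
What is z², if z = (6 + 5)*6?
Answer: 4356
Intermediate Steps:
z = 66 (z = 11*6 = 66)
z² = 66² = 4356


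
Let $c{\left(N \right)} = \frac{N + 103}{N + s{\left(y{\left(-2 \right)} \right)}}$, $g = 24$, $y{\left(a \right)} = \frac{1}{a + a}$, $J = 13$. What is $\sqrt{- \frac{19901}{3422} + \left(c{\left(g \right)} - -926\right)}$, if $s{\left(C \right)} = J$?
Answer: $\frac{\sqrt{14806598338094}}{126614} \approx 30.391$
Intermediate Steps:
$y{\left(a \right)} = \frac{1}{2 a}$
$s{\left(C \right)} = 13$
$c{\left(N \right)} = \frac{103 + N}{13 + N}$ ($c{\left(N \right)} = \frac{N + 103}{N + 13} = \frac{103 + N}{13 + N}$)
$\sqrt{- \frac{19901}{3422} + \left(c{\left(g \right)} - -926\right)} = \sqrt{- \frac{19901}{3422} + \left(\frac{103 + 24}{13 + 24} - -926\right)} = \sqrt{\left(-19901\right) \frac{1}{3422} + \left(\frac{1}{37} \cdot 127 + 926\right)} = \sqrt{- \frac{19901}{3422} + \left(\frac{1}{37} \cdot 127 + 926\right)} = \sqrt{- \frac{19901}{3422} + \left(\frac{127}{37} + 926\right)} = \sqrt{- \frac{19901}{3422} + \frac{34389}{37}} = \sqrt{\frac{116942821}{126614}} = \frac{\sqrt{14806598338094}}{126614}$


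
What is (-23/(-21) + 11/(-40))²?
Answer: 474721/705600 ≈ 0.67279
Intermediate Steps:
(-23/(-21) + 11/(-40))² = (-23*(-1/21) + 11*(-1/40))² = (23/21 - 11/40)² = (689/840)² = 474721/705600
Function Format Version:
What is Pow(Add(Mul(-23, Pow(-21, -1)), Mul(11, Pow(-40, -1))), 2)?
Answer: Rational(474721, 705600) ≈ 0.67279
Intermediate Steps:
Pow(Add(Mul(-23, Pow(-21, -1)), Mul(11, Pow(-40, -1))), 2) = Pow(Add(Mul(-23, Rational(-1, 21)), Mul(11, Rational(-1, 40))), 2) = Pow(Add(Rational(23, 21), Rational(-11, 40)), 2) = Pow(Rational(689, 840), 2) = Rational(474721, 705600)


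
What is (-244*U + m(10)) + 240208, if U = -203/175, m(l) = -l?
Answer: 6012026/25 ≈ 2.4048e+5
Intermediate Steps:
U = -29/25 (U = -203*1/175 = -29/25 ≈ -1.1600)
(-244*U + m(10)) + 240208 = (-244*(-29/25) - 1*10) + 240208 = (7076/25 - 10) + 240208 = 6826/25 + 240208 = 6012026/25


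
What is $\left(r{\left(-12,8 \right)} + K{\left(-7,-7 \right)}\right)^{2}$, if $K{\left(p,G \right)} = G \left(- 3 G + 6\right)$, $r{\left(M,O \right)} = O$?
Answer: $32761$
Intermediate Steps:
$K{\left(p,G \right)} = G \left(6 - 3 G\right)$
$\left(r{\left(-12,8 \right)} + K{\left(-7,-7 \right)}\right)^{2} = \left(8 + 3 \left(-7\right) \left(2 - -7\right)\right)^{2} = \left(8 + 3 \left(-7\right) \left(2 + 7\right)\right)^{2} = \left(8 + 3 \left(-7\right) 9\right)^{2} = \left(8 - 189\right)^{2} = \left(-181\right)^{2} = 32761$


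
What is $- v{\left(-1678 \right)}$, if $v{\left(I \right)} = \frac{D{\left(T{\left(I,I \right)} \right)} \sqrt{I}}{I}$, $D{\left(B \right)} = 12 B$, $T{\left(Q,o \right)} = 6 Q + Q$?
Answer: $- 84 i \sqrt{1678} \approx - 3440.9 i$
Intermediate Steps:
$T{\left(Q,o \right)} = 7 Q$
$v{\left(I \right)} = 84 \sqrt{I}$ ($v{\left(I \right)} = \frac{12 \cdot 7 I \sqrt{I}}{I} = \frac{84 I \sqrt{I}}{I} = \frac{84 I^{\frac{3}{2}}}{I} = 84 \sqrt{I}$)
$- v{\left(-1678 \right)} = - 84 \sqrt{-1678} = - 84 i \sqrt{1678}$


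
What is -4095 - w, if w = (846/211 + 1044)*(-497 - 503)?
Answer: 220265955/211 ≈ 1.0439e+6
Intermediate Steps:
w = -221130000/211 (w = (846*(1/211) + 1044)*(-1000) = (846/211 + 1044)*(-1000) = (221130/211)*(-1000) = -221130000/211 ≈ -1.0480e+6)
-4095 - w = -4095 - 1*(-221130000/211) = -4095 + 221130000/211 = 220265955/211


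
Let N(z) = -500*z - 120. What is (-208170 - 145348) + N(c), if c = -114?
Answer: -296638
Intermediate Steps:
N(z) = -120 - 500*z
(-208170 - 145348) + N(c) = (-208170 - 145348) + (-120 - 500*(-114)) = -353518 + (-120 + 57000) = -353518 + 56880 = -296638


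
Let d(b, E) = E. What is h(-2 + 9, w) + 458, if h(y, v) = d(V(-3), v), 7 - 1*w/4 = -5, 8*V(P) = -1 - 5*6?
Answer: 506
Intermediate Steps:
V(P) = -31/8 (V(P) = (-1 - 5*6)/8 = (-1 - 30)/8 = (⅛)*(-31) = -31/8)
w = 48 (w = 28 - 4*(-5) = 28 + 20 = 48)
h(y, v) = v
h(-2 + 9, w) + 458 = 48 + 458 = 506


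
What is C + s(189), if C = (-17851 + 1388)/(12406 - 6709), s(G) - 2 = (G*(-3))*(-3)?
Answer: 9685528/5697 ≈ 1700.1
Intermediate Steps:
s(G) = 2 + 9*G (s(G) = 2 + (G*(-3))*(-3) = 2 - 3*G*(-3) = 2 + 9*G)
C = -16463/5697 ≈ -2.8898
C + s(189) = -16463/5697 + (2 + 9*189) = -16463/5697 + (2 + 1701) = -16463/5697 + 1703 = 9685528/5697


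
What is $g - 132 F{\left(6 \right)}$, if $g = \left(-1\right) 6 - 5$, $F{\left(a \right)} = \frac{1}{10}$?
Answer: $- \frac{121}{5} \approx -24.2$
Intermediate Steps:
$F{\left(a \right)} = \frac{1}{10}$
$g = -11$ ($g = -6 - 5 = -11$)
$g - 132 F{\left(6 \right)} = -11 - \frac{66}{5} = - \frac{121}{5}$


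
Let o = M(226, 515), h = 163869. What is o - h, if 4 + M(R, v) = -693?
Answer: -164566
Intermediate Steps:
M(R, v) = -697 (M(R, v) = -4 - 693 = -697)
o = -697
o - h = -697 - 1*163869 = -697 - 163869 = -164566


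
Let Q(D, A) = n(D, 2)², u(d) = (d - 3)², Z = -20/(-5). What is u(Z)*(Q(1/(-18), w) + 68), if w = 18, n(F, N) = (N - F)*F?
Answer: 7139737/104976 ≈ 68.013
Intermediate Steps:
n(F, N) = F*(N - F)
Z = 4 (Z = -20*(-⅕) = 4)
u(d) = (-3 + d)²
Q(D, A) = D²*(2 - D)² (Q(D, A) = (D*(2 - D))² = D²*(2 - D)²)
u(Z)*(Q(1/(-18), w) + 68) = (-3 + 4)²*((1/(-18))²*(-2 + 1/(-18))² + 68) = 1²*((-1/18)²*(-2 - 1/18)² + 68) = 1*((-37/18)²/324 + 68) = 1*((1/324)*(1369/324) + 68) = 1*(1369/104976 + 68) = 1*(7139737/104976) = 7139737/104976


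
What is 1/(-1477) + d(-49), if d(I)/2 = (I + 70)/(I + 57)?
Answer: 31013/5908 ≈ 5.2493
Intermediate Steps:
d(I) = 2*(70 + I)/(57 + I) (d(I) = 2*((I + 70)/(I + 57)) = 2*((70 + I)/(57 + I)) = 2*(70 + I)/(57 + I))
1/(-1477) + d(-49) = 1/(-1477) + 2*(70 - 49)/(57 - 49) = -1/1477 + 2*21/8 = -1/1477 + 2*(1/8)*21 = -1/1477 + 21/4 = 31013/5908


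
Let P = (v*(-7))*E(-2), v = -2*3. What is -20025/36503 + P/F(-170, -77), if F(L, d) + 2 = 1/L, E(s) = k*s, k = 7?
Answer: 3642011355/12447523 ≈ 292.59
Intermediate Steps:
E(s) = 7*s
v = -6
F(L, d) = -2 + 1/L
P = -588 (P = (-6*(-7))*(7*(-2)) = 42*(-14) = -588)
-20025/36503 + P/F(-170, -77) = -20025/36503 - 588/(-2 + 1/(-170)) = -20025*1/36503 - 588/(-2 - 1/170) = -20025/36503 - 588/(-341/170) = -20025/36503 - 588*(-170/341) = -20025/36503 + 99960/341 = 3642011355/12447523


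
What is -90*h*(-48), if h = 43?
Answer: 185760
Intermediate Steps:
-90*h*(-48) = -90*43*(-48) = -3870*(-48) = 185760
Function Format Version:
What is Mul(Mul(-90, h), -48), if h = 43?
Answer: 185760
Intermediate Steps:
Mul(Mul(-90, h), -48) = Mul(Mul(-90, 43), -48) = Mul(-3870, -48) = 185760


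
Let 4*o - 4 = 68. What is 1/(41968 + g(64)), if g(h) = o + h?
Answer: 1/42050 ≈ 2.3781e-5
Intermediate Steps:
o = 18 (o = 1 + (1/4)*68 = 1 + 17 = 18)
g(h) = 18 + h
1/(41968 + g(64)) = 1/(41968 + (18 + 64)) = 1/(41968 + 82) = 1/42050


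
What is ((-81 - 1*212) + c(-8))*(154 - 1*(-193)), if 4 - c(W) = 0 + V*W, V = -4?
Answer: -111387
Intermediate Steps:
c(W) = 4 + 4*W (c(W) = 4 - (0 - 4*W) = 4 - (-4)*W = 4 + 4*W)
((-81 - 1*212) + c(-8))*(154 - 1*(-193)) = ((-81 - 1*212) + (4 + 4*(-8)))*(154 - 1*(-193)) = ((-81 - 212) + (4 - 32))*(154 + 193) = (-293 - 28)*347 = -321*347 = -111387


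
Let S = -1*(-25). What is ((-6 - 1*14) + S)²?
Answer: 25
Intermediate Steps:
S = 25
((-6 - 1*14) + S)² = ((-6 - 1*14) + 25)² = ((-6 - 14) + 25)² = (-20 + 25)² = 5² = 25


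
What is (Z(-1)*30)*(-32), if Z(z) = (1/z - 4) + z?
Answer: 5760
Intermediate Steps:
Z(z) = -4 + z + 1/z (Z(z) = (-4 + 1/z) + z = -4 + z + 1/z)
(Z(-1)*30)*(-32) = ((-4 - 1 + 1/(-1))*30)*(-32) = ((-4 - 1 - 1)*30)*(-32) = -6*30*(-32) = -180*(-32) = 5760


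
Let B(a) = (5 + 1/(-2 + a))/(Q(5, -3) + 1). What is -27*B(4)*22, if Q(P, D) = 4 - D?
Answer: -3267/8 ≈ -408.38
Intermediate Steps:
B(a) = 5/8 + 1/(8*(-2 + a)) (B(a) = (5 + 1/(-2 + a))/((4 - 1*(-3)) + 1) = (5 + 1/(-2 + a))/((4 + 3) + 1) = (5 + 1/(-2 + a))/(7 + 1) = (5 + 1/(-2 + a))/8 = (5 + 1/(-2 + a))*(1/8) = 5/8 + 1/(8*(-2 + a)))
-27*B(4)*22 = -27*(-9 + 5*4)/(8*(-2 + 4))*22 = -27*(-9 + 20)/(8*2)*22 = -27*11/(8*2)*22 = -27*11/16*22 = -297/16*22 = -3267/8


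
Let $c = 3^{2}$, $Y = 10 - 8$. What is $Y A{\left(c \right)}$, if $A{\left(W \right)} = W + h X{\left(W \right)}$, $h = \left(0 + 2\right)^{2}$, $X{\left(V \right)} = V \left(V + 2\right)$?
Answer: $810$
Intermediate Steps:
$Y = 2$
$X{\left(V \right)} = V \left(2 + V\right)$
$h = 4$ ($h = 2^{2} = 4$)
$c = 9$
$A{\left(W \right)} = W + 4 W \left(2 + W\right)$
$Y A{\left(c \right)} = 2 \cdot 9 \left(9 + 4 \cdot 9\right) = 2 \cdot 9 \left(9 + 36\right) = 2 \cdot 9 \cdot 45 = 2 \cdot 405 = 810$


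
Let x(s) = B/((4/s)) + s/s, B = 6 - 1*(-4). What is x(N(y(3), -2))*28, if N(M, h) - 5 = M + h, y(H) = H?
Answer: 448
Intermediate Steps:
B = 10 (B = 6 + 4 = 10)
N(M, h) = 5 + M + h (N(M, h) = 5 + (M + h) = 5 + M + h)
x(s) = 1 + 5*s/2 (x(s) = 10/((4/s)) + s/s = 10*(s/4) + 1 = 5*s/2 + 1 = 1 + 5*s/2)
x(N(y(3), -2))*28 = (1 + 5*(5 + 3 - 2)/2)*28 = (1 + (5/2)*6)*28 = (1 + 15)*28 = 16*28 = 448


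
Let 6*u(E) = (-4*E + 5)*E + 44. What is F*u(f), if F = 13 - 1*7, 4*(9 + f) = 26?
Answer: 13/2 ≈ 6.5000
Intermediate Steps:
f = -5/2 (f = -9 + (1/4)*26 = -9 + 13/2 = -5/2 ≈ -2.5000)
F = 6 (F = 13 - 7 = 6)
u(E) = 22/3 + E*(5 - 4*E)/6 (u(E) = ((-4*E + 5)*E + 44)/6 = ((5 - 4*E)*E + 44)/6 = (E*(5 - 4*E) + 44)/6 = (44 + E*(5 - 4*E))/6 = 22/3 + E*(5 - 4*E)/6)
F*u(f) = 6*(22/3 - 2*(-5/2)**2/3 + (5/6)*(-5/2)) = 6*(22/3 - 2/3*25/4 - 25/12) = 6*(22/3 - 25/6 - 25/12) = 6*(13/12) = 13/2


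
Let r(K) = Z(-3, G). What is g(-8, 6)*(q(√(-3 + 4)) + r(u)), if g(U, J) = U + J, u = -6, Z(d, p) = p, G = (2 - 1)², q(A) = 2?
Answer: -6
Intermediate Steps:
G = 1 (G = 1² = 1)
r(K) = 1
g(U, J) = J + U
g(-8, 6)*(q(√(-3 + 4)) + r(u)) = (6 - 8)*(2 + 1) = -2*3 = -6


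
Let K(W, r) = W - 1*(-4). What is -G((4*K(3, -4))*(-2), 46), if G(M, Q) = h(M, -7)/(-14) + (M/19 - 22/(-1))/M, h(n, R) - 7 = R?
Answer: 181/532 ≈ 0.34023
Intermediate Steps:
K(W, r) = 4 + W (K(W, r) = W + 4 = 4 + W)
h(n, R) = 7 + R
G(M, Q) = (22 + M/19)/M (G(M, Q) = (7 - 7)/(-14) + (M/19 - 22/(-1))/M = 0*(-1/14) + (M*(1/19) - 22*(-1))/M = 0 + (M/19 + 22)/M = 0 + (22 + M/19)/M = (22 + M/19)/M)
-G((4*K(3, -4))*(-2), 46) = -(418 + (4*(4 + 3))*(-2))/(19*((4*(4 + 3))*(-2))) = -(418 + (4*7)*(-2))/(19*((4*7)*(-2))) = -(418 + 28*(-2))/(19*(28*(-2))) = -(418 - 56)/(19*(-56)) = -(-1)*362/(19*56) = -1*(-181/532) = 181/532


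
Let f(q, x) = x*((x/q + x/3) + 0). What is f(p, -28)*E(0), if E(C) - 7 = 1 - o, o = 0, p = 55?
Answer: 363776/165 ≈ 2204.7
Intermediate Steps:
f(q, x) = x*(x/3 + x/q) (f(q, x) = x*((x/q + x*(⅓)) + 0) = x*((x/q + x/3) + 0) = x*((x/3 + x/q) + 0) = x*(x/3 + x/q))
E(C) = 8 (E(C) = 7 + (1 - 1*0) = 7 + (1 + 0) = 7 + 1 = 8)
f(p, -28)*E(0) = ((⅓)*(-28)²*(3 + 55)/55)*8 = ((⅓)*(1/55)*784*58)*8 = (45472/165)*8 = 363776/165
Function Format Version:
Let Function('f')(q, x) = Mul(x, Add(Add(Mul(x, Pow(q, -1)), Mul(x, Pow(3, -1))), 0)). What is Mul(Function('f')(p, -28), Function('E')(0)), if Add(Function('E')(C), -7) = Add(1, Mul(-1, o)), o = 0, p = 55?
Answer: Rational(363776, 165) ≈ 2204.7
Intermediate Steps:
Function('f')(q, x) = Mul(x, Add(Mul(Rational(1, 3), x), Mul(x, Pow(q, -1)))) (Function('f')(q, x) = Mul(x, Add(Add(Mul(x, Pow(q, -1)), Mul(x, Rational(1, 3))), 0)) = Mul(x, Add(Add(Mul(x, Pow(q, -1)), Mul(Rational(1, 3), x)), 0)) = Mul(x, Add(Add(Mul(Rational(1, 3), x), Mul(x, Pow(q, -1))), 0)) = Mul(x, Add(Mul(Rational(1, 3), x), Mul(x, Pow(q, -1)))))
Function('E')(C) = 8 (Function('E')(C) = Add(7, Add(1, Mul(-1, 0))) = Add(7, Add(1, 0)) = Add(7, 1) = 8)
Mul(Function('f')(p, -28), Function('E')(0)) = Mul(Mul(Rational(1, 3), Pow(55, -1), Pow(-28, 2), Add(3, 55)), 8) = Mul(Mul(Rational(1, 3), Rational(1, 55), 784, 58), 8) = Mul(Rational(45472, 165), 8) = Rational(363776, 165)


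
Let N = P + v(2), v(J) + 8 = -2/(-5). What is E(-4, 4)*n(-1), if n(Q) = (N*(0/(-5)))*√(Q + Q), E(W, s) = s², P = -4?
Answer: 0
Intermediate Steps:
v(J) = -38/5 (v(J) = -8 - 2/(-5) = -8 - 2*(-⅕) = -8 + ⅖ = -38/5)
N = -58/5 (N = -4 - 38/5 = -58/5 ≈ -11.600)
n(Q) = 0 (n(Q) = (-0/(-5))*√(Q + Q) = (-0*(-1)/5)*√(2*Q) = (-58/5*0)*(√2*√Q) = 0*(√2*√Q) = 0)
E(-4, 4)*n(-1) = 4²*0 = 16*0 = 0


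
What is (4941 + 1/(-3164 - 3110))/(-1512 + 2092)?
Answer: 30999833/3638920 ≈ 8.5190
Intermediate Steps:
(4941 + 1/(-3164 - 3110))/(-1512 + 2092) = (4941 + 1/(-6274))/580 = (4941 - 1/6274)*(1/580) = (30999833/6274)*(1/580) = 30999833/3638920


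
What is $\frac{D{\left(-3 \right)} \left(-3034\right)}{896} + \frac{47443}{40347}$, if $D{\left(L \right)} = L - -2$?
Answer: $\frac{82460863}{18075456} \approx 4.562$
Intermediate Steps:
$D{\left(L \right)} = 2 + L$ ($D{\left(L \right)} = L + 2 = 2 + L$)
$\frac{D{\left(-3 \right)} \left(-3034\right)}{896} + \frac{47443}{40347} = \frac{\left(2 - 3\right) \left(-3034\right)}{896} + \frac{47443}{40347} = \left(-1\right) \left(-3034\right) \frac{1}{896} + 47443 \cdot \frac{1}{40347} = 3034 \cdot \frac{1}{896} + \frac{47443}{40347} = \frac{1517}{448} + \frac{47443}{40347} = \frac{82460863}{18075456}$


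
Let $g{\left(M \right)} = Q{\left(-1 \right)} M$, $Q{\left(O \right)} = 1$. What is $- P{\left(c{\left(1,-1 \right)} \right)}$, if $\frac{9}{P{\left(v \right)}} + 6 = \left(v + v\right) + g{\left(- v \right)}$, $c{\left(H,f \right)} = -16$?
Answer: $\frac{9}{22} \approx 0.40909$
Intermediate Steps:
$g{\left(M \right)} = M$ ($g{\left(M \right)} = 1 M = M$)
$P{\left(v \right)} = \frac{9}{-6 + v}$ ($P{\left(v \right)} = \frac{9}{-6 + \left(\left(v + v\right) - v\right)} = \frac{9}{-6 + \left(2 v - v\right)} = \frac{9}{-6 + v}$)
$- P{\left(c{\left(1,-1 \right)} \right)} = - \frac{9}{-6 - 16} = - \frac{9}{-22} = - \frac{9 \left(-1\right)}{22} = \left(-1\right) \left(- \frac{9}{22}\right) = \frac{9}{22}$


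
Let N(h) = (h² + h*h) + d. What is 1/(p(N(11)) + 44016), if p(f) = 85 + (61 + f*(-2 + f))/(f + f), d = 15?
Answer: 257/11366755 ≈ 2.2610e-5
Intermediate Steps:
N(h) = 15 + 2*h² (N(h) = (h² + h*h) + 15 = (h² + h²) + 15 = 2*h² + 15 = 15 + 2*h²)
p(f) = 85 + (61 + f*(-2 + f))/(2*f) (p(f) = 85 + (61 + f*(-2 + f))/((2*f)) = 85 + (61 + f*(-2 + f))*(1/(2*f)) = 85 + (61 + f*(-2 + f))/(2*f))
1/(p(N(11)) + 44016) = 1/((61 + (15 + 2*11²)*(168 + (15 + 2*11²)))/(2*(15 + 2*11²)) + 44016) = 1/((61 + (15 + 2*121)*(168 + (15 + 2*121)))/(2*(15 + 2*121)) + 44016) = 1/((61 + (15 + 242)*(168 + (15 + 242)))/(2*(15 + 242)) + 44016) = 1/((½)*(61 + 257*(168 + 257))/257 + 44016) = 1/((½)*(1/257)*(61 + 257*425) + 44016) = 1/((½)*(1/257)*(61 + 109225) + 44016) = 1/((½)*(1/257)*109286 + 44016) = 1/(54643/257 + 44016) = 1/(11366755/257) = 257/11366755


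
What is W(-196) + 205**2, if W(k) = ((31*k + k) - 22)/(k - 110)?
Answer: 2144324/51 ≈ 42046.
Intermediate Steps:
W(k) = (-22 + 32*k)/(-110 + k) (W(k) = (32*k - 22)/(-110 + k) = (-22 + 32*k)/(-110 + k))
W(-196) + 205**2 = 2*(-11 + 16*(-196))/(-110 - 196) + 205**2 = 2*(-11 - 3136)/(-306) + 42025 = 2*(-1/306)*(-3147) + 42025 = 1049/51 + 42025 = 2144324/51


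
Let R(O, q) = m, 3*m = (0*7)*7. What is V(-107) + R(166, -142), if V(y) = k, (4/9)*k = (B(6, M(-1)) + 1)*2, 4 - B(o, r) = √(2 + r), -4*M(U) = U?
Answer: 63/4 ≈ 15.750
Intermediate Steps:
M(U) = -U/4
B(o, r) = 4 - √(2 + r)
k = 63/4 (k = 9*(((4 - √(2 - ¼*(-1))) + 1)*2)/4 = 9*(((4 - √(2 + ¼)) + 1)*2)/4 = 9*(((4 - √(9/4)) + 1)*2)/4 = 9*(((4 - 1*3/2) + 1)*2)/4 = 9*(((4 - 3/2) + 1)*2)/4 = 9*((5/2 + 1)*2)/4 = 9*((7/2)*2)/4 = (9/4)*7 = 63/4 ≈ 15.750)
m = 0 (m = ((0*7)*7)/3 = (0*7)/3 = (⅓)*0 = 0)
V(y) = 63/4
R(O, q) = 0
V(-107) + R(166, -142) = 63/4 + 0 = 63/4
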